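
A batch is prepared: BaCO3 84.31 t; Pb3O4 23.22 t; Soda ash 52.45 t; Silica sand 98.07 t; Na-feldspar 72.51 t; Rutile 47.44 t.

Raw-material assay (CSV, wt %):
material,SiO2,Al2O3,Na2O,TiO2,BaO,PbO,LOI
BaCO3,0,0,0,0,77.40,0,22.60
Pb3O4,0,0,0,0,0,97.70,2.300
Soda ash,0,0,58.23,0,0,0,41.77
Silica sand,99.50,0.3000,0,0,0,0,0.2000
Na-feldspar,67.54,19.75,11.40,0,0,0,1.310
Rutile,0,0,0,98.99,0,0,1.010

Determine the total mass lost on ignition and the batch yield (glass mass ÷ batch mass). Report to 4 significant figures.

Every computation maintains full float precision all the way through. In-progress results are shown with 4-significant-digit rounding at each printed step. Each reported value receives exactly one rounding — the derived quantities, which include LOI, totals, six oxide percentages, net glass mass, yield, are rebuilt at full precision, as written in problem or answer, from the weighed amounts at 334.9 t of glass.
Each material's LOI contribution:
  BaCO3: 84.31 × 0.2260 = 19.05 t
  Pb3O4: 23.22 × 0.02300 = 0.5341 t
  Soda ash: 52.45 × 0.4177 = 21.91 t
  Silica sand: 98.07 × 0.002000 = 0.1961 t
  Na-feldspar: 72.51 × 0.01310 = 0.9499 t
  Rutile: 47.44 × 0.01010 = 0.4791 t
Total LOI = 43.12 t
Glass = batch − LOI = 378.0 − 43.12 = 334.9 t

LOI loss = 43.12 t; glass = 334.9 t; yield = 88.59%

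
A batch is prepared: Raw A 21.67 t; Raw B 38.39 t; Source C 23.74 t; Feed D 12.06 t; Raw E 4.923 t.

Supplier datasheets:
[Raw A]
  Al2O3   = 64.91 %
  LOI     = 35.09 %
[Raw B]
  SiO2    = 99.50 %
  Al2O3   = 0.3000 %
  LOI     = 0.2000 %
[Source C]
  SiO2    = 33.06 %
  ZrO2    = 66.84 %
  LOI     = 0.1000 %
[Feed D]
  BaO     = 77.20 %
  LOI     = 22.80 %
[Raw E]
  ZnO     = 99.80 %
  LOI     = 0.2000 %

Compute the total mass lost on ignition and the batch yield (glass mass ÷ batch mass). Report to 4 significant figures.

LOI loss = 10.46 t; glass = 90.32 t; yield = 89.62%

Working values are printed, rounded to four significant figures, alongside each step. The whole derivation keeps full precision at each step — each reported figure is rounded once only — all derived quantities, including the five compositions, glass mass, totals, yield, ignition loss, are carried from the batch weights at 90.32 t of glass in exact precision exactly as shown in the problem or the answer.
Ignition loss by material:
  Raw A: 21.67 × 0.3509 = 7.604 t
  Raw B: 38.39 × 0.002000 = 0.07678 t
  Source C: 23.74 × 0.001000 = 0.02374 t
  Feed D: 12.06 × 0.2280 = 2.750 t
  Raw E: 4.923 × 0.002000 = 0.009846 t
Total LOI = 10.46 t
Glass = batch − LOI = 100.8 − 10.46 = 90.32 t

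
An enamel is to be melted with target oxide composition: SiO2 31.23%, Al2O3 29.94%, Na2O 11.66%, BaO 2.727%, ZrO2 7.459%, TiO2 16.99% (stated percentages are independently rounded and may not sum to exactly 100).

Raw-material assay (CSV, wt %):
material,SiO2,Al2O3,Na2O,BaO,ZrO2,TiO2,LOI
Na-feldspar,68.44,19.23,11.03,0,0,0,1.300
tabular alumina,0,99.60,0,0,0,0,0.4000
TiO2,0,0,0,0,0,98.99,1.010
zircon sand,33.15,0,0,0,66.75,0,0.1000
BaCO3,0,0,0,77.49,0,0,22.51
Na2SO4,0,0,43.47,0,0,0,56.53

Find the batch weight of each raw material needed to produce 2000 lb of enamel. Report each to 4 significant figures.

In-progress results are printed (rounded to 4 significant digits) within the worked lines; full float precision is held all the way through; a single rounding finalizes every reported number — the derived quantities, including six oxide percentages, yield, ignition loss, totals, glass mass, are carried using the weight values per 2000 lb of glass at full precision, as quoted within either problem or answer.
Per-oxide target masses for 2000 lb enamel:
  SiO2: 31.23% × 2000 = 624.6 lb
  Al2O3: 29.94% × 2000 = 598.8 lb
  Na2O: 11.66% × 2000 = 233.2 lb
  BaO: 2.727% × 2000 = 54.54 lb
  ZrO2: 7.459% × 2000 = 149.2 lb
  TiO2: 16.99% × 2000 = 339.8 lb
Sums-versus-targets review with the batch weights as given, relative to the basis at hand (every target is met by its sum once rounding is allowed for):
  SiO2: 804.4·0.6844 + 223.5·0.3315 = 624.6 lb (target 624.6 lb)
  Al2O3: 804.4·0.1923 + 445.9·0.9960 = 598.8 lb (target 598.8 lb)
  Na2O: 804.4·0.1103 + 332.4·0.4347 = 233.2 lb (target 233.2 lb)
  BaO: 70.38·0.7749 = 54.54 lb (target 54.54 lb)
  ZrO2: 223.5·0.6675 = 149.2 lb (target 149.2 lb)
  TiO2: 343.3·0.9899 = 339.8 lb (target 339.8 lb)
Auditing the glass mass value: whole batch net of LOI = 2000 lb (targets for the oxides total 2000 lb; the stated basis being 2000 lb — any gap is answer rounding).
Total batch = Σ batch = 2220 lb; Σ batch·LOI gives LOI loss = 219.7 lb; yield = glass ÷ total batch = 90.10%.

Batch per 2000 lb enamel:
  Na-feldspar: 804.4 lb
  tabular alumina: 445.9 lb
  TiO2: 343.3 lb
  zircon sand: 223.5 lb
  BaCO3: 70.38 lb
  Na2SO4: 332.4 lb
Total batch = 2220 lb; LOI loss = 219.7 lb; yield = 90.10%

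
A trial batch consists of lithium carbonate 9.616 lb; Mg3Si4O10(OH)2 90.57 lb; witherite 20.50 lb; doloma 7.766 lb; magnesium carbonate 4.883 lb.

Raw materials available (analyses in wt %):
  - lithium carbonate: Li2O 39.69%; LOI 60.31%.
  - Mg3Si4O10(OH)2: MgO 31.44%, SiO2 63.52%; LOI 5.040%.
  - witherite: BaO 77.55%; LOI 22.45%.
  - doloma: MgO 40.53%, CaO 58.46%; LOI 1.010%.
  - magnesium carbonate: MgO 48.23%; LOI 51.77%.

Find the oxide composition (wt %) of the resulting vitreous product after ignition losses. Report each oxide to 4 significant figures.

Glass mass = 115.8 lb (batch 133.3 − LOI 17.57).
Composition: MgO 29.35%, CaO 3.922%, BaO 13.73%, Li2O 3.297%, SiO2 49.70%

In-progress results are displayed rounded to four significant digits across the worked steps; every computation runs at full precision throughout. A single rounding finalizes every reported figure. Derived quantities are re-derived starting from the weights on 115.8 lb of glass in full float precision (yield, the five compositions, the totals, LOI, net glass mass), precisely as stated by problem or answer.
Oxide-by-oxide delivered mass:
  MgO: 90.57·0.3144 + 7.766·0.4053 + 4.883·0.4823 = 33.98 lb
  CaO: 7.766·0.5846 = 4.540 lb
  BaO: 20.50·0.7755 = 15.90 lb
  Li2O: 9.616·0.3969 = 3.817 lb
  SiO2: 90.57·0.6352 = 57.53 lb
LOI: 9.616·0.6031 + 90.57·0.05040 + 20.50·0.2245 + 7.766·0.01010 + 4.883·0.5177 = 17.57 lb
batch − LOI leaves glass = 133.3 − 17.57 = 115.8 lb (the oxide masses sum to this)
wt %: oxide over glass, times 100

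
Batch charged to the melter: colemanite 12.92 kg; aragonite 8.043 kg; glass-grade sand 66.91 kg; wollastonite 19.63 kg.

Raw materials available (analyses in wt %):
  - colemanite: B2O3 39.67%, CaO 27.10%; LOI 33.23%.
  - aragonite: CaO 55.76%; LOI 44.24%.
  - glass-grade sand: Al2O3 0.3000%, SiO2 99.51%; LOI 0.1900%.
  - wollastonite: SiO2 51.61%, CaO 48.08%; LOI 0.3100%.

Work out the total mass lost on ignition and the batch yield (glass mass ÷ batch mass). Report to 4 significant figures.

LOI loss = 8.040 kg; glass = 99.46 kg; yield = 92.52%

All arithmetic holds full float precision from first step to last — intermediates are printed rounded off to 4 significant digits as written; every reported value undergoes a single rounding; derived quantities (net glass mass, the totals, LOI, the four compositions, the yield) are re-derived from the weighed amounts per 99.46 kg of glass in full precision, exactly as shown in either problem or answer.
Material-by-material LOI:
  colemanite: 12.92 × 0.3323 = 4.293 kg
  aragonite: 8.043 × 0.4424 = 3.558 kg
  glass-grade sand: 66.91 × 0.001900 = 0.1271 kg
  wollastonite: 19.63 × 0.003100 = 0.06085 kg
Total LOI = 8.040 kg
Glass = batch − LOI = 107.5 − 8.040 = 99.46 kg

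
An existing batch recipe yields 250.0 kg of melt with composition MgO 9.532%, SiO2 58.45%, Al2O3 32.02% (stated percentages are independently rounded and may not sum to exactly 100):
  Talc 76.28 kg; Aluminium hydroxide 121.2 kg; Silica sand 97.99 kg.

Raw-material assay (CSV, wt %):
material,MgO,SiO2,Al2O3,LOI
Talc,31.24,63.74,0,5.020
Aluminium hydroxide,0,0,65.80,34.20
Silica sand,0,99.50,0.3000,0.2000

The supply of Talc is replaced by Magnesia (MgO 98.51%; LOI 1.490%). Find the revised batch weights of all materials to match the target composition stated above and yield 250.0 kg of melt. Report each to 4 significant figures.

Revised batch per 250.0 kg melt:
  Magnesia: 24.19 kg
  Aluminium hydroxide: 121.0 kg
  Silica sand: 146.9 kg
Total batch = 292.1 kg; LOI loss = 42.04 kg

Intermediates are shown, with 4-significant-figure rounding, in the printout — the working math carries full float precision in every operation. Every reported figure receives exactly one rounding; the derived quantities (yield, totals, ignition loss, glass mass, the three compositions) are recomputed from the weighed amounts on 250.0 kg of glass at full float precision as quoted within the question or the answer.
The oxide mass targets at 250.0 kg melt:
  MgO: 9.532% × 250.0 = 23.83 kg
  SiO2: 58.45% × 250.0 = 146.1 kg
  Al2O3: 32.02% × 250.0 = 80.05 kg
Per-oxide balance check working from each reported weight, at the basis given (sums match the target masses exact up to rounding of places):
  MgO: 24.19·0.9851 = 23.83 kg (target 23.83 kg)
  SiO2: 146.9·0.9950 = 146.2 kg (target 146.1 kg)
  Al2O3: 121.0·0.6580 + 146.9·0.003000 = 80.06 kg (target 80.05 kg)
Glass mass check: net batch after ignition = 250.1 kg (targets for the oxides total 250.0 kg; with the basis standing at 250.0 kg — gaps are rounding artifacts).
Whole-batch sum: Σ batch = 292.1 kg; LOI loss = Σ batch·LOI = 42.04 kg; as yield: glass ÷ batch → 85.61%.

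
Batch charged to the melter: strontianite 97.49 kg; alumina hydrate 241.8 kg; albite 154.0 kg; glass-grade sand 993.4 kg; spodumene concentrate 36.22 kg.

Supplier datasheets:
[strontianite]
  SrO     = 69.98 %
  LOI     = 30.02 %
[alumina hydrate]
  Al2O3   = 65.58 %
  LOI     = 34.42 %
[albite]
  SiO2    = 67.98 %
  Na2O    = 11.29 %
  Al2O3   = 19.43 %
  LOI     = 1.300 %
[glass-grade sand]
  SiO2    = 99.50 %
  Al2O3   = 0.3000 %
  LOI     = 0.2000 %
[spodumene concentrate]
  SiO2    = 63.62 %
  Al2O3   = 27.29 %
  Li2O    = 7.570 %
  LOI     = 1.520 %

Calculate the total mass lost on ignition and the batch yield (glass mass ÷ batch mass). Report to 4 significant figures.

LOI loss = 117.0 kg; glass = 1406 kg; yield = 92.32%

Each numeric step runs at full float precision from start to finish — values along the way are displayed, with 4-significant-digit rounding, at each printed step — every reported number undergoes a single rounding. All derived quantities, including five oxide percentages, ignition loss, glass mass, the totals, yield, are rebuilt from the batch weights per 1406 kg of glass in full precision exactly as printed in question or answer.
LOI of each material in turn:
  strontianite: 97.49 × 0.3002 = 29.27 kg
  alumina hydrate: 241.8 × 0.3442 = 83.23 kg
  albite: 154.0 × 0.01300 = 2.002 kg
  glass-grade sand: 993.4 × 0.002000 = 1.987 kg
  spodumene concentrate: 36.22 × 0.01520 = 0.5505 kg
Total LOI = 117.0 kg
Glass = batch − LOI = 1523 − 117.0 = 1406 kg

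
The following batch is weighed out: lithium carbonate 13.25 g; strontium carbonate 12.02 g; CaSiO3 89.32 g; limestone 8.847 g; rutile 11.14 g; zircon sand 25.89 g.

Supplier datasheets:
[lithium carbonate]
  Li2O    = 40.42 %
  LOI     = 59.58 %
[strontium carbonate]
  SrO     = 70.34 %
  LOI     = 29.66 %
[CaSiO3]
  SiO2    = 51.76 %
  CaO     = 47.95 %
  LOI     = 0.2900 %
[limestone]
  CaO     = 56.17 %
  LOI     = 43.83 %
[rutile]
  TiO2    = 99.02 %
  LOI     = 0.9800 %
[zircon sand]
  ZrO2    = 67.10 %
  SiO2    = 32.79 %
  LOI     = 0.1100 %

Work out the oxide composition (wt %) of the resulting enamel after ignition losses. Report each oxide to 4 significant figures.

Glass mass = 144.7 g (batch 160.5 − LOI 15.73).
Composition: ZrO2 12.00%, SiO2 37.81%, CaO 33.03%, SrO 5.842%, TiO2 7.621%, Li2O 3.700%

Values along the way are shown with 4-significant-figure rounding in the printout; the working math carries full float precision in all steps. Each reported figure receives exactly one rounding — derived quantities (the totals, ignition loss, glass mass, the yield, six oxide percentages) are rebuilt from the weighed amounts at 144.7 g of glass in full precision, precisely as stated by the question or the answer.
Per-oxide mass from batch:
  ZrO2: 25.89·0.6710 = 17.37 g
  SiO2: 89.32·0.5176 + 25.89·0.3279 = 54.72 g
  CaO: 89.32·0.4795 + 8.847·0.5617 = 47.80 g
  SrO: 12.02·0.7034 = 8.455 g
  TiO2: 11.14·0.9902 = 11.03 g
  Li2O: 13.25·0.4042 = 5.356 g
LOI: 13.25·0.5958 + 12.02·0.2966 + 89.32·0.002900 + 8.847·0.4383 + 11.14·0.009800 + 25.89·0.001100 = 15.73 g
Glass = total batch minus LOI = 160.5 − 15.73 = 144.7 g (consistent with Σ oxide mass)
percent share: oxide ÷ glass, ×100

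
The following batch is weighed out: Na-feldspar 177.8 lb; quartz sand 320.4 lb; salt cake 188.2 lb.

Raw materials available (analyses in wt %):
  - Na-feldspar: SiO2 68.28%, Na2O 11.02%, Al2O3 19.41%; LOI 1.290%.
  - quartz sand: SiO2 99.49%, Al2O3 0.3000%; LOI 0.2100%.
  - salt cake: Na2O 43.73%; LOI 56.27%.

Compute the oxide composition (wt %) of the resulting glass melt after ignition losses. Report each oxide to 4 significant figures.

In-progress results are displayed rounded to 4 significant digits in the printout — each numeric step holds exact precision end to end; every reported value is rounded a single time; all derived quantities (the totals, glass mass, the yield, ignition loss, the three compositions) are rebuilt at exact precision using the weight values at 577.5 lb of glass, as they appear in the problem or the answer.
What the batch supplies per oxide:
  SiO2: 177.8·0.6828 + 320.4·0.9949 = 440.2 lb
  Na2O: 177.8·0.1102 + 188.2·0.4373 = 101.9 lb
  Al2O3: 177.8·0.1941 + 320.4·0.003000 = 35.47 lb
LOI: 177.8·0.01290 + 320.4·0.002100 + 188.2·0.5627 = 108.9 lb
Net of LOI, the glass mass = 686.4 − 108.9 = 577.5 lb (= the summed oxide contributions)
wt % = 100 × oxide mass / glass mass

Glass mass = 577.5 lb (batch 686.4 − LOI 108.9).
Composition: SiO2 76.22%, Na2O 17.64%, Al2O3 6.142%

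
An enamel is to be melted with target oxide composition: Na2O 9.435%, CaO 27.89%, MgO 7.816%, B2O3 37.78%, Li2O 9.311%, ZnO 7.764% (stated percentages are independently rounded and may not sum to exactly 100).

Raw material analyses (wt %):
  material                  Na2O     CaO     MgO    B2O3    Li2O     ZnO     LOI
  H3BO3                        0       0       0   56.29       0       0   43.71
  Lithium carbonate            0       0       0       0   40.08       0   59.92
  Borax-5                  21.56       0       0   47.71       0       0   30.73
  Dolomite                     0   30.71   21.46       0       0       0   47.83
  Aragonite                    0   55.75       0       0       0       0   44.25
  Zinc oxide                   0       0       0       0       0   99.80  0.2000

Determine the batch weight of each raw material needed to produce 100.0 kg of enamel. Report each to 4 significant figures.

All internal work holds exact precision end to end; mid-chain values are displayed with 4-significant-figure rounding in the working. Every reported result is rounded once only — all derived quantities (ignition loss, the six compositions, the totals, glass mass, the yield) are recomputed using the weight values at 100.0 kg of glass at exact precision precisely as stated by the problem or the answer.
Oxide mass targets, per 100.0 kg enamel:
  Na2O: 9.435% × 100.0 = 9.435 kg
  CaO: 27.89% × 100.0 = 27.89 kg
  MgO: 7.816% × 100.0 = 7.816 kg
  B2O3: 37.78% × 100.0 = 37.78 kg
  Li2O: 9.311% × 100.0 = 9.311 kg
  ZnO: 7.764% × 100.0 = 7.764 kg
Checking each oxide sum with the batch weights as given, for the quoted basis mass (oxide sums agree with the targets given rounding of the digits):
  Na2O: 43.76·0.2156 = 9.435 kg (target 9.435 kg)
  CaO: 36.42·0.3071 + 29.96·0.5575 = 27.89 kg (target 27.89 kg)
  MgO: 36.42·0.2146 = 7.816 kg (target 7.816 kg)
  B2O3: 30.03·0.5629 + 43.76·0.4771 = 37.78 kg (target 37.78 kg)
  Li2O: 23.23·0.4008 = 9.311 kg (target 9.311 kg)
  ZnO: 7.780·0.9980 = 7.764 kg (target 7.764 kg)
Glass mass check: net batch after ignition = 99.99 kg (summing oxide targets gives 100.0 kg; against the stated basis, 100.0 kg — a pure rounding effect).
Whole-batch sum: Σ batch = 171.2 kg; loss to ignition Σ batch·LOI = 71.19 kg; the yield ratio, glass ÷ batch: 58.41%.

Batch per 100.0 kg enamel:
  H3BO3: 30.03 kg
  Lithium carbonate: 23.23 kg
  Borax-5: 43.76 kg
  Dolomite: 36.42 kg
  Aragonite: 29.96 kg
  Zinc oxide: 7.780 kg
Total batch = 171.2 kg; LOI loss = 71.19 kg; yield = 58.41%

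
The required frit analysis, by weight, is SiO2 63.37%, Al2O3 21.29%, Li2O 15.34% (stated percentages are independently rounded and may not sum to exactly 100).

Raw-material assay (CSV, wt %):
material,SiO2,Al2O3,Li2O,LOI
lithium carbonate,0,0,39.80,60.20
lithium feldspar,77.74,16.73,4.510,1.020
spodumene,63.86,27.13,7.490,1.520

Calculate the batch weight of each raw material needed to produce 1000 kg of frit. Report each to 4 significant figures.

The working math carries exact precision in every operation; values along the way are printed rounded to 4 significant figures in the working; every reported figure is rounded only once. Derived quantities are re-derived in exact precision (the three compositions, the yield, net glass mass, totals, LOI) using the weight values at 1000 kg of glass as set out in either problem or answer.
Target oxide masses per 1000 kg frit:
  SiO2: 63.37% × 1000 = 633.7 kg
  Al2O3: 21.29% × 1000 = 212.9 kg
  Li2O: 15.34% × 1000 = 153.4 kg
A balance pass over the oxides, with the batch weights as given, against the basis in use (each sum matches its target mass once rounding is allowed for):
  SiO2: 345.6·0.7774 + 571.6·0.6386 = 633.7 kg (target 633.7 kg)
  Al2O3: 345.6·0.1673 + 571.6·0.2713 = 212.9 kg (target 212.9 kg)
  Li2O: 238.7·0.3980 + 345.6·0.04510 + 571.6·0.07490 = 153.4 kg (target 153.4 kg)
The glass-mass cross-check: batch total minus LOI = 1000 kg (the Σ of target masses is 1000 kg; with the basis standing at 1000 kg — gaps are rounding artifacts).
Summing the batch: Σ batch = 1156 kg; LOI loss = Σ batch·LOI = 155.9 kg; glass ÷ batch gives a yield of 86.51%.

Batch per 1000 kg frit:
  lithium carbonate: 238.7 kg
  lithium feldspar: 345.6 kg
  spodumene: 571.6 kg
Total batch = 1156 kg; LOI loss = 155.9 kg; yield = 86.51%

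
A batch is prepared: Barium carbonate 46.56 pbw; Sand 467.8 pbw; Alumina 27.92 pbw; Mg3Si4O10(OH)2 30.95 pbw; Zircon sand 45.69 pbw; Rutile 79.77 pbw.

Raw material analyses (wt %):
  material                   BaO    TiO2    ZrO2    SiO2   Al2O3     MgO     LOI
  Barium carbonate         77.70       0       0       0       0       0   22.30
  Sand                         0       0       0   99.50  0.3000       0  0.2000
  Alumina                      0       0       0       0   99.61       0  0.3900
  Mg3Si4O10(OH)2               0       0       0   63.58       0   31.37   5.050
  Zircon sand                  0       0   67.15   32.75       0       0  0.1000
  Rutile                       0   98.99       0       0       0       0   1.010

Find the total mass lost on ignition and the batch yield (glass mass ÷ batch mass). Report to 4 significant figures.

LOI loss = 13.84 pbw; glass = 684.8 pbw; yield = 98.02%

Working values appear rounded to 4 significant figures as written; all arithmetic holds full float precision at every stage. Each reported figure is rounded just once — derived quantities are carried from the batch weights at 684.8 pbw of glass in exact precision (LOI, net glass mass, totals, yield, the six compositions) as set out in problem or answer.
LOI of each material in turn:
  Barium carbonate: 46.56 × 0.2230 = 10.38 pbw
  Sand: 467.8 × 0.002000 = 0.9356 pbw
  Alumina: 27.92 × 0.003900 = 0.1089 pbw
  Mg3Si4O10(OH)2: 30.95 × 0.05050 = 1.563 pbw
  Zircon sand: 45.69 × 0.001000 = 0.04569 pbw
  Rutile: 79.77 × 0.01010 = 0.8057 pbw
Total LOI = 13.84 pbw
Glass = batch − LOI = 698.7 − 13.84 = 684.8 pbw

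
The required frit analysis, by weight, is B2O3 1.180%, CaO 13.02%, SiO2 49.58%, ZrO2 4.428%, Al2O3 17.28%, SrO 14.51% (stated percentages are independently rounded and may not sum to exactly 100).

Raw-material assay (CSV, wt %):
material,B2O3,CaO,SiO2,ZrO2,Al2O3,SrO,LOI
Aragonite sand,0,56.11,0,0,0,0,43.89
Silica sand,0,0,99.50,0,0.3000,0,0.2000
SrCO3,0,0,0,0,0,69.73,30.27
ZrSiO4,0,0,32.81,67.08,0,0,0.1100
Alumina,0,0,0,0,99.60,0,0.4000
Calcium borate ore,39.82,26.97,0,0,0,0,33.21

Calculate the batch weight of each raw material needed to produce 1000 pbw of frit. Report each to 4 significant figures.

Batch per 1000 pbw frit:
  Aragonite sand: 217.8 pbw
  Silica sand: 476.5 pbw
  SrCO3: 208.1 pbw
  ZrSiO4: 66.01 pbw
  Alumina: 172.1 pbw
  Calcium borate ore: 29.63 pbw
Total batch = 1170 pbw; LOI loss = 170.1 pbw; yield = 85.46%

Intermediates appear (rounded to 4 significant digits) as written. Every computation holds full float precision at all times; every reported number takes exactly one rounding; the derived quantities, including yield, totals, glass mass, LOI, six oxide percentages, are computed from the batch weights for 1000 pbw of glass in full precision, as they appear in the question or the answer.
Target masses of each oxide per 1000 pbw frit:
  B2O3: 1.180% × 1000 = 11.80 pbw
  CaO: 13.02% × 1000 = 130.2 pbw
  SiO2: 49.58% × 1000 = 495.8 pbw
  ZrO2: 4.428% × 1000 = 44.28 pbw
  Al2O3: 17.28% × 1000 = 172.8 pbw
  SrO: 14.51% × 1000 = 145.1 pbw
Checking each oxide sum on the weights just shown, versus the basis set out (delivered sums recover each target within answer rounding):
  B2O3: 29.63·0.3982 = 11.80 pbw (target 11.80 pbw)
  CaO: 217.8·0.5611 + 29.63·0.2697 = 130.2 pbw (target 130.2 pbw)
  SiO2: 476.5·0.9950 + 66.01·0.3281 = 495.8 pbw (target 495.8 pbw)
  ZrO2: 66.01·0.6708 = 44.28 pbw (target 44.28 pbw)
  Al2O3: 476.5·0.003000 + 172.1·0.9960 = 172.8 pbw (target 172.8 pbw)
  SrO: 208.1·0.6973 = 145.1 pbw (target 145.1 pbw)
Auditing the glass mass value: whole batch net of LOI = 1000 pbw (targets for the oxides total 1000 pbw; with the basis standing at 1000 pbw — gaps are rounding artifacts).
Whole-batch sum: Σ batch = 1170 pbw; Σ batch·LOI gives LOI loss = 170.1 pbw; the yield ratio, glass ÷ batch: 85.46%.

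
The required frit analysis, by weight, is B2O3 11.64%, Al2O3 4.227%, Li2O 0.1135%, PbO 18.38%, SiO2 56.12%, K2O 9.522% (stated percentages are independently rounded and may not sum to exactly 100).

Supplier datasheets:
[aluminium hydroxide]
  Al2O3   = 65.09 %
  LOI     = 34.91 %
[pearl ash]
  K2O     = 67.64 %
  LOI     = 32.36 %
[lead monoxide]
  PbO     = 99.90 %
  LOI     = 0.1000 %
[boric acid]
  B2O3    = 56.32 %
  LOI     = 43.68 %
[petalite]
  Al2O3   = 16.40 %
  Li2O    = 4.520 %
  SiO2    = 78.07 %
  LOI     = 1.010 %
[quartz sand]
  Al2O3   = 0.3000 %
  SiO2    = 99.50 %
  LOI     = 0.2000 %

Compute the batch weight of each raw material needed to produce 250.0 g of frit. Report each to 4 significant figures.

Every computation runs at full precision in every operation — in-progress results are displayed (rounded to four significant figures) within the worked lines — exactly one rounding goes into each reported figure. The derived quantities (the yield, six oxide percentages, totals, net glass mass, LOI) are re-derived at full precision from the weighed amounts at 250.0 g of glass, as written in the problem or answer text.
Target oxide masses per 250.0 g frit:
  B2O3: 11.64% × 250.0 = 29.10 g
  Al2O3: 4.227% × 250.0 = 10.57 g
  Li2O: 0.1135% × 250.0 = 0.2838 g
  PbO: 18.38% × 250.0 = 45.95 g
  SiO2: 56.12% × 250.0 = 140.3 g
  K2O: 9.522% × 250.0 = 23.80 g
Per-oxide balance check from the weights as reported, relative to the basis at hand (every target is met by its sum up to rounding of the answer):
  B2O3: 51.67·0.5632 = 29.10 g (target 29.10 g)
  Al2O3: 14.03·0.6509 + 6.278·0.1640 + 136.1·0.003000 = 10.57 g (target 10.57 g)
  Li2O: 6.278·0.04520 = 0.2838 g (target 0.2838 g)
  PbO: 46.00·0.9990 = 45.95 g (target 45.95 g)
  SiO2: 6.278·0.7807 + 136.1·0.9950 = 140.3 g (target 140.3 g)
  K2O: 35.19·0.6764 = 23.80 g (target 23.80 g)
The glass-mass cross-check: whole batch net of LOI = 250.0 g (per-oxide target masses sum to 250.0 g; stated basis 250.0 g — a pure rounding effect).
Batch grand total — Σ batch = 289.3 g; Σ batch·LOI gives LOI loss = 39.24 g; yield, glass over the total, = 86.44%.

Batch per 250.0 g frit:
  aluminium hydroxide: 14.03 g
  pearl ash: 35.19 g
  lead monoxide: 46.00 g
  boric acid: 51.67 g
  petalite: 6.278 g
  quartz sand: 136.1 g
Total batch = 289.3 g; LOI loss = 39.24 g; yield = 86.44%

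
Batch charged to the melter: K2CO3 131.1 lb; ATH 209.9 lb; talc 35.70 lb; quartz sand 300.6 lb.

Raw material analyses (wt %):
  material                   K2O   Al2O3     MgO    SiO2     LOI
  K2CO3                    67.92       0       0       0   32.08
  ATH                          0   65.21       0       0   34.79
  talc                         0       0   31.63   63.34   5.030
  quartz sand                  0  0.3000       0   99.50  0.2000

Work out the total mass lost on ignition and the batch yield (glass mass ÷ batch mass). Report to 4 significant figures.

LOI loss = 117.5 lb; glass = 559.8 lb; yield = 82.65%

All internal work holds full precision end to end — values along the way are shown, rounded to 4 significant digits, when written out. A single rounding finalizes every reported figure. All derived quantities (the totals, yield, net glass mass, ignition loss, four oxide percentages) are carried at full precision from the weighed amounts per 559.8 lb of glass, exactly as shown in the problem or the answer.
Material-by-material LOI:
  K2CO3: 131.1 × 0.3208 = 42.06 lb
  ATH: 209.9 × 0.3479 = 73.02 lb
  talc: 35.70 × 0.05030 = 1.796 lb
  quartz sand: 300.6 × 0.002000 = 0.6012 lb
Total LOI = 117.5 lb
Glass = batch − LOI = 677.3 − 117.5 = 559.8 lb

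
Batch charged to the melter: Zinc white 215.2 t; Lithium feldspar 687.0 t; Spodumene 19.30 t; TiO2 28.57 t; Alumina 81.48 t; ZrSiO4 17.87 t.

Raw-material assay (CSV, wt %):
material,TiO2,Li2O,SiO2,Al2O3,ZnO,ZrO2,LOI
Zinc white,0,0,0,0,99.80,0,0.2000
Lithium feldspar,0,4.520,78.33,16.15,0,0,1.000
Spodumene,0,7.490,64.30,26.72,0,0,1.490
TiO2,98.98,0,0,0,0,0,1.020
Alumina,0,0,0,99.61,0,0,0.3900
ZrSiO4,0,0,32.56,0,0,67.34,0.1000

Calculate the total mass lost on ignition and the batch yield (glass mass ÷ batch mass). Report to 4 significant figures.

Mid-chain values are shown rounded to 4 significant figures when written out; the whole derivation holds exact precision from first step to last. A single rounding produces each reported number — the derived quantities, which include the yield, glass mass, totals, the six compositions, LOI, are computed at full float precision, as set out in the problem or the answer, from the weighed amounts at 1041 t of glass.
Each material's LOI contribution:
  Zinc white: 215.2 × 0.002000 = 0.4304 t
  Lithium feldspar: 687.0 × 0.01000 = 6.870 t
  Spodumene: 19.30 × 0.01490 = 0.2876 t
  TiO2: 28.57 × 0.01020 = 0.2914 t
  Alumina: 81.48 × 0.003900 = 0.3178 t
  ZrSiO4: 17.87 × 0.001000 = 0.01787 t
Total LOI = 8.215 t
Glass = batch − LOI = 1049 − 8.215 = 1041 t

LOI loss = 8.215 t; glass = 1041 t; yield = 99.22%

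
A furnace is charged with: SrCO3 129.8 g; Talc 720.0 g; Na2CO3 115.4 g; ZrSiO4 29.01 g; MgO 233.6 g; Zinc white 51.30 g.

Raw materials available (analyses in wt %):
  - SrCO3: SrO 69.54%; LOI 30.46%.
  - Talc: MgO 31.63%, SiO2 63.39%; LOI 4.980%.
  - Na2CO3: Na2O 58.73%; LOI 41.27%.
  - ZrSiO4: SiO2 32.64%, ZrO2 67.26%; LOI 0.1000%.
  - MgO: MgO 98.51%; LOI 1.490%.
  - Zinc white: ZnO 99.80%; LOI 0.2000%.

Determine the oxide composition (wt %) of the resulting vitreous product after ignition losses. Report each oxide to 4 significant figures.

Mid-chain values are printed, with 4-significant-digit rounding, when written out. Every computation carries exact precision at all times — each reported result carries a single rounding; the derived quantities (yield, the totals, the six compositions, LOI, glass mass) are computed using the weight values per 1152 g of glass in full precision, as written in the problem or the answer.
Delivered oxide masses:
  MgO: 720.0·0.3163 + 233.6·0.9851 = 457.9 g
  ZnO: 51.30·0.9980 = 51.20 g
  Na2O: 115.4·0.5873 = 67.77 g
  SiO2: 720.0·0.6339 + 29.01·0.3264 = 465.9 g
  ZrO2: 29.01·0.6726 = 19.51 g
  SrO: 129.8·0.6954 = 90.26 g
LOI: 129.8·0.3046 + 720.0·0.04980 + 115.4·0.4127 + 29.01·0.001000 + 233.6·0.01490 + 51.30·0.002000 = 126.6 g
Glass mass = batch − LOI = 1279 − 126.6 = 1152 g (= Σ oxide masses)
each oxide over glass, ×100, is wt %

Glass mass = 1152 g (batch 1279 − LOI 126.6).
Composition: MgO 39.73%, ZnO 4.442%, Na2O 5.881%, SiO2 40.42%, ZrO2 1.693%, SrO 7.832%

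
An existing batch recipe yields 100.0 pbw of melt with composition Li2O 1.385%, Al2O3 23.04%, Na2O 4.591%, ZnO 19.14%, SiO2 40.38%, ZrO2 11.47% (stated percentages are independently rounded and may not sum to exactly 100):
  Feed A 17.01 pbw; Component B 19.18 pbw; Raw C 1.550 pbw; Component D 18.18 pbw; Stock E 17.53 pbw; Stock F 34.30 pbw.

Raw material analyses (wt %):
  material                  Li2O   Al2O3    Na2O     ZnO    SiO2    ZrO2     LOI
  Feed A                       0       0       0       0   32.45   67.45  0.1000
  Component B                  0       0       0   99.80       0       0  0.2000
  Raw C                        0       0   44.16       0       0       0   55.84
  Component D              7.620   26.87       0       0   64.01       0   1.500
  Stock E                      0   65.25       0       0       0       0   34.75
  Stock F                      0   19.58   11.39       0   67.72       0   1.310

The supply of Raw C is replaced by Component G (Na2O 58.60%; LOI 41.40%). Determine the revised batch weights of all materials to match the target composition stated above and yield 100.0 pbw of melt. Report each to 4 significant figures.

The whole derivation holds full precision in every operation; in-progress results are printed rounded off to 4 significant figures when written out. Every reported figure is rounded a single time — the derived quantities are recomputed using the weight values for 100.0 pbw of glass in full precision (glass mass, ignition loss, the totals, six oxide percentages, the yield) as quoted within problem or answer.
Target masses of each oxide per 100.0 pbw melt:
  Li2O: 1.385% × 100.0 = 1.385 pbw
  Al2O3: 23.04% × 100.0 = 23.04 pbw
  Na2O: 4.591% × 100.0 = 4.591 pbw
  ZnO: 19.14% × 100.0 = 19.14 pbw
  SiO2: 40.38% × 100.0 = 40.38 pbw
  ZrO2: 11.47% × 100.0 = 11.47 pbw
Checking each oxide sum with the batch weights as given, for the quoted basis mass (each sum matches its target mass inside rounding margins):
  Li2O: 18.18·0.07620 = 1.385 pbw (target 1.385 pbw)
  Al2O3: 18.18·0.2687 + 17.53·0.6525 + 34.30·0.1958 = 23.04 pbw (target 23.04 pbw)
  Na2O: 1.168·0.5860 + 34.30·0.1139 = 4.591 pbw (target 4.591 pbw)
  ZnO: 19.18·0.9980 = 19.14 pbw (target 19.14 pbw)
  SiO2: 17.01·0.3245 + 18.18·0.6401 + 34.30·0.6772 = 40.38 pbw (target 40.38 pbw)
  ZrO2: 17.01·0.6745 = 11.47 pbw (target 11.47 pbw)
Auditing the glass mass value: net batch after ignition = 100.0 pbw (the targets, summed, come to 100.0 pbw; the stated basis being 100.0 pbw — any gap is answer rounding).
Adding the batch up: Σ batch = 107.4 pbw; the LOI term Σ batch·LOI equals 7.353 pbw; glass ÷ batch gives a yield of 93.15%.

Revised batch per 100.0 pbw melt:
  Feed A: 17.01 pbw
  Component B: 19.18 pbw
  Component G: 1.168 pbw
  Component D: 18.18 pbw
  Stock E: 17.53 pbw
  Stock F: 34.30 pbw
Total batch = 107.4 pbw; LOI loss = 7.353 pbw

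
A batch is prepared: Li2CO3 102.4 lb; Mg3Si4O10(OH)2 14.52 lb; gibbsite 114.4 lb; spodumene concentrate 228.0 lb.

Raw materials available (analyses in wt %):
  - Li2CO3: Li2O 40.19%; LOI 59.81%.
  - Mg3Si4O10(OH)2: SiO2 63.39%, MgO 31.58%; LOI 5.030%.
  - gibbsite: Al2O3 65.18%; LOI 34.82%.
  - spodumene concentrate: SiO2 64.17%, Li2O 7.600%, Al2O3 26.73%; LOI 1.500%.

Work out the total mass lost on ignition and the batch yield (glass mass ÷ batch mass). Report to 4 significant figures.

Intermediates are shown rounded off to 4 significant figures at each printed step; the whole derivation runs at full precision at all times; every reported result is rounded once only — the derived quantities are computed in full precision (net glass mass, totals, LOI, four oxide percentages, the yield) using the weight values for 354.1 lb of glass, as quoted within the question or the answer.
Loss on ignition, line by line:
  Li2CO3: 102.4 × 0.5981 = 61.25 lb
  Mg3Si4O10(OH)2: 14.52 × 0.05030 = 0.7304 lb
  gibbsite: 114.4 × 0.3482 = 39.83 lb
  spodumene concentrate: 228.0 × 0.01500 = 3.420 lb
Total LOI = 105.2 lb
Glass = batch − LOI = 459.3 − 105.2 = 354.1 lb

LOI loss = 105.2 lb; glass = 354.1 lb; yield = 77.09%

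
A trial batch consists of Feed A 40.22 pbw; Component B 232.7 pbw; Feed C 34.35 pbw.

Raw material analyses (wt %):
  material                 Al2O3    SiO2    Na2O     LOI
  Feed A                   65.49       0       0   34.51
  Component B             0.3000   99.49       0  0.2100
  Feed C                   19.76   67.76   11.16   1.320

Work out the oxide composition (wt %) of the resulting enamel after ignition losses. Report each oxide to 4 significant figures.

Glass mass = 292.4 pbw (batch 307.3 − LOI 14.82).
Composition: Al2O3 11.57%, SiO2 87.12%, Na2O 1.311%

All internal work runs at exact precision through every step — the intermediate values are displayed, rounded to four significant figures, when written out — exactly one rounding goes into each reported result; all derived quantities, which include LOI, totals, glass mass, three oxide percentages, the yield, are re-derived at full float precision, exactly as shown in question or answer, using the weight values per 292.4 pbw of glass.
Mass of each oxide from the mix:
  Al2O3: 40.22·0.6549 + 232.7·0.003000 + 34.35·0.1976 = 33.83 pbw
  SiO2: 232.7·0.9949 + 34.35·0.6776 = 254.8 pbw
  Na2O: 34.35·0.1116 = 3.833 pbw
LOI: 40.22·0.3451 + 232.7·0.002100 + 34.35·0.01320 = 14.82 pbw
The glass mass, total less LOI, = 307.3 − 14.82 = 292.4 pbw (= Σ oxide masses)
each wt % is 100 × oxide ÷ glass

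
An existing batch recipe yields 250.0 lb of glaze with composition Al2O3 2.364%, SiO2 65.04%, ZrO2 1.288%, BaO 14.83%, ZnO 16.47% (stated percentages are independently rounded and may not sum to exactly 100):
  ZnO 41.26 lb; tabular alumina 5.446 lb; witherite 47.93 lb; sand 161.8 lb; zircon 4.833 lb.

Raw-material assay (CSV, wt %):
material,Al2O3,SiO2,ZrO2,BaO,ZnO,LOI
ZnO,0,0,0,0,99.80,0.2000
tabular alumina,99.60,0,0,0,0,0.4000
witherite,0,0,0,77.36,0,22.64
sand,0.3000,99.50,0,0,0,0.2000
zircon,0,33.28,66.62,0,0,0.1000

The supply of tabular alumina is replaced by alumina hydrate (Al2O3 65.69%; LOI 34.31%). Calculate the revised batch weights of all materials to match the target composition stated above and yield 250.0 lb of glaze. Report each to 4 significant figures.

The intermediate values appear rounded to four significant digits when written out. Exact precision is kept at all times; every reported number carries a single rounding. The derived quantities are rebuilt starting from the weights per 250.0 lb of glass in full float precision (yield, LOI, five oxide percentages, glass mass, the totals), exactly as printed in problem or answer.
Target masses of each oxide per 250.0 lb glaze:
  Al2O3: 2.364% × 250.0 = 5.910 lb
  SiO2: 65.04% × 250.0 = 162.6 lb
  ZrO2: 1.288% × 250.0 = 3.220 lb
  BaO: 14.83% × 250.0 = 37.08 lb
  ZnO: 16.47% × 250.0 = 41.18 lb
Balance tally, oxide-wise, given the weights on record, relative to the basis at hand (each sum matches its target mass modulo rounding of the values):
  Al2O3: 8.258·0.6569 + 161.8·0.003000 = 5.910 lb (target 5.910 lb)
  SiO2: 161.8·0.9950 + 4.833·0.3328 = 162.6 lb (target 162.6 lb)
  ZrO2: 4.833·0.6662 = 3.220 lb (target 3.220 lb)
  BaO: 47.93·0.7736 = 37.08 lb (target 37.08 lb)
  ZnO: 41.26·0.9980 = 41.18 lb (target 41.18 lb)
Mass balance on the glass: whole batch net of LOI = 250.0 lb (oxide target masses add up to 250.0 lb; the stated basis being 250.0 lb — differing by rounding only).
Whole-batch sum: Σ batch = 264.1 lb; LOI loss = Σ batch·LOI = 14.10 lb; yield: glass divided by total = 94.66%.

Revised batch per 250.0 lb glaze:
  ZnO: 41.26 lb
  alumina hydrate: 8.258 lb
  witherite: 47.93 lb
  sand: 161.8 lb
  zircon: 4.833 lb
Total batch = 264.1 lb; LOI loss = 14.10 lb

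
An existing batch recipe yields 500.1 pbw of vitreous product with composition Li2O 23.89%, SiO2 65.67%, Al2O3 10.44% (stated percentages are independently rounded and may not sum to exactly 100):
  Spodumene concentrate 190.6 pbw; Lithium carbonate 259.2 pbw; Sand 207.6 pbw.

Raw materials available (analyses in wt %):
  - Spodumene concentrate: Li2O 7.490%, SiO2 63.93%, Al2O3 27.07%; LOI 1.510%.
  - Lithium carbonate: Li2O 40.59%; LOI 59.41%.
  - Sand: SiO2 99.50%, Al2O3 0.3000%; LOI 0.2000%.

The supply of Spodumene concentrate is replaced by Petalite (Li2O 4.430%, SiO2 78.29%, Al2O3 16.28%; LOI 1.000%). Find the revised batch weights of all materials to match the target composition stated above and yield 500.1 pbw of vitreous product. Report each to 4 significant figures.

Values along the way are shown, rounded to 4 significant digits, as written. All arithmetic holds exact precision at each step. Each reported result is rounded once only. All derived quantities (three oxide percentages, totals, yield, glass mass, LOI) are re-derived in full precision starting from the weights per 500.1 pbw of glass, precisely as stated by question or answer.
Oxide mass targets, per 500.1 pbw vitreous product:
  Li2O: 23.89% × 500.1 = 119.5 pbw
  SiO2: 65.67% × 500.1 = 328.4 pbw
  Al2O3: 10.44% × 500.1 = 52.21 pbw
Mass-balance tally per oxide on the weights just shown, versus the basis set out (delivered sums recover each target inside rounding margins):
  Li2O: 319.2·0.04430 + 259.5·0.4059 = 119.5 pbw (target 119.5 pbw)
  SiO2: 319.2·0.7829 + 78.87·0.9950 = 328.4 pbw (target 328.4 pbw)
  Al2O3: 319.2·0.1628 + 78.87·0.003000 = 52.20 pbw (target 52.21 pbw)
The glass-mass cross-check: Σ batch − LOI loss = 500.1 pbw (the targets, summed, come to 500.1 pbw; stated basis 500.1 pbw — differing by rounding only).
Adding the batch up: Σ batch = 657.6 pbw; loss to ignition Σ batch·LOI = 157.5 pbw; glass ÷ batch gives a yield of 76.05%.

Revised batch per 500.1 pbw vitreous product:
  Petalite: 319.2 pbw
  Lithium carbonate: 259.5 pbw
  Sand: 78.87 pbw
Total batch = 657.6 pbw; LOI loss = 157.5 pbw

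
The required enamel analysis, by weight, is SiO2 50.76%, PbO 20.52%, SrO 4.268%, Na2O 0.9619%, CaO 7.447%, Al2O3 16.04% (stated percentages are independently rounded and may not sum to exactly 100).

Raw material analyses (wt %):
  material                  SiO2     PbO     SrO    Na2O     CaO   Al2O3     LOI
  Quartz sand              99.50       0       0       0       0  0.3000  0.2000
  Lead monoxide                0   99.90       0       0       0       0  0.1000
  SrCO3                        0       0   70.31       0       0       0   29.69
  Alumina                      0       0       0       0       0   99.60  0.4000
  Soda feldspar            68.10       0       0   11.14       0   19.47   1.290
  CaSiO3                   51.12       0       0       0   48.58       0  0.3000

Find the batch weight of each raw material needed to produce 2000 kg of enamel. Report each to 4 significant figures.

Batch per 2000 kg enamel:
  Quartz sand: 744.6 kg
  Lead monoxide: 410.8 kg
  SrCO3: 121.4 kg
  Alumina: 286.1 kg
  Soda feldspar: 172.7 kg
  CaSiO3: 306.6 kg
Total batch = 2042 kg; LOI loss = 42.24 kg; yield = 97.93%

Every computation holds full float precision at each step — mid-chain values are displayed, rounded to four significant figures, across the worked steps; a single rounding produces every reported value; derived quantities (LOI, the six compositions, yield, net glass mass, totals) are computed in exact precision from the weighed amounts at 2000 kg of glass as set out in question or answer.
Target masses of each oxide per 2000 kg enamel:
  SiO2: 50.76% × 2000 = 1015 kg
  PbO: 20.52% × 2000 = 410.4 kg
  SrO: 4.268% × 2000 = 85.36 kg
  Na2O: 0.9619% × 2000 = 19.24 kg
  CaO: 7.447% × 2000 = 148.9 kg
  Al2O3: 16.04% × 2000 = 320.8 kg
Per-oxide balance check working from each reported weight, per the basis as stated (oxide sums agree with the targets up to rounding of the answer):
  SiO2: 744.6·0.9950 + 172.7·0.6810 + 306.6·0.5112 = 1015 kg (target 1015 kg)
  PbO: 410.8·0.9990 = 410.4 kg (target 410.4 kg)
  SrO: 121.4·0.7031 = 85.36 kg (target 85.36 kg)
  Na2O: 172.7·0.1114 = 19.24 kg (target 19.24 kg)
  CaO: 306.6·0.4858 = 148.9 kg (target 148.9 kg)
  Al2O3: 744.6·0.003000 + 286.1·0.9960 + 172.7·0.1947 = 320.8 kg (target 320.8 kg)
Consistency of the glass mass: net batch after ignition = 2000 kg (the Σ of target masses is 2000 kg; stated basis 2000 kg — differing by rounding only).
Summing the batch: Σ batch = 2042 kg; ignition loss, Σ(batch × LOI) = 42.24 kg; glass ÷ batch gives a yield of 97.93%.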